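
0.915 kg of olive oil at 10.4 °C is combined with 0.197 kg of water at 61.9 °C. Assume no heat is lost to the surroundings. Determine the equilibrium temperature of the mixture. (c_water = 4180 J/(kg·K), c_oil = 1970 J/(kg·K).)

Net heat exchanged in the isolated system is zero:
0.197*4180*(T − 61.9) + 0.915*1970*(T − 10.4) = 0
823.46(T − 61.9) + 1802.6(T − 10.4) = 0
(823.46 + 1802.6) T = 823.46*61.9 + 1802.6*10.4
T = 69719/2626 ≈ 26.55 °C

T_f ≈ 26.5 °C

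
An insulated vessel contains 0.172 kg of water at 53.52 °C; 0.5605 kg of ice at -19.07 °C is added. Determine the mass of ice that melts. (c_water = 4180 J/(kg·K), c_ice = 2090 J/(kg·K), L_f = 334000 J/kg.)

m_melted ≈ 0.0483 kg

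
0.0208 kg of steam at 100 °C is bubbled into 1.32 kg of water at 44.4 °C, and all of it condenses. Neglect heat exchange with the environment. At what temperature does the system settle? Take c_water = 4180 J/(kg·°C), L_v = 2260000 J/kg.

Setting the total heat transfer to zero:
steam→water at 100 °C releases m L_v = 0.0208·2260000 = 47008
  condensed water 100 °C→T: 86.94(T − 100)
  water warms: 1.32·4180·(T − 44.4) = 5517.6(T − 44.4)
5604.5 T = 47008 + 8694.4 + 244981 = 300684
T ≈ 53.65 °C — below 100 °C, confirming all the steam condensed.

T_f ≈ 53.7 °C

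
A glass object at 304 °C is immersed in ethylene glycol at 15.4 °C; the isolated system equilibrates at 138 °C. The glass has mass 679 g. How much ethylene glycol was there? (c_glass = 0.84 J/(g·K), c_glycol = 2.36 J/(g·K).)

m ≈ 327 g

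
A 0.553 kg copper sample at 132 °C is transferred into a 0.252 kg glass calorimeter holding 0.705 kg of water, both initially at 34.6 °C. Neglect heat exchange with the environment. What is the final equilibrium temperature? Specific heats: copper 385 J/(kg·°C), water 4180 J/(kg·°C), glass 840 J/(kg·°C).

Energy conservation, ΣQ = 0:
0.553×385×(T − 132) + 0.705×4180×(T − 34.6) + 0.252×840×(T − 34.6) = 0
212.91(T − 132) + 2946.9(T − 34.6) + 211.68(T − 34.6) = 0
(212.91 + 2946.9 + 211.68) T = 212.91×132 + 2946.9×34.6 + 211.68×34.6
T ≈ 40.75 °C

T_f ≈ 40.8 °C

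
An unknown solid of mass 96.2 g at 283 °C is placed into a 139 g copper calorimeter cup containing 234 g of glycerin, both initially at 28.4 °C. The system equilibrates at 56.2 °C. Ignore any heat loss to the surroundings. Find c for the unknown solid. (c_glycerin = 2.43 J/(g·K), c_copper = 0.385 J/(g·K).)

c ≈ 0.793 J/(g·K)

Conservation of energy gives ΣQ = 0:
96.2×c×(56.2 − 283) + 234×2.43×(56.2 − 28.4) + 139×0.385×(56.2 − 28.4) = 0
-21818 c = -17295
c = -17295/-21818 ≈ 0.7927 J/(g·K)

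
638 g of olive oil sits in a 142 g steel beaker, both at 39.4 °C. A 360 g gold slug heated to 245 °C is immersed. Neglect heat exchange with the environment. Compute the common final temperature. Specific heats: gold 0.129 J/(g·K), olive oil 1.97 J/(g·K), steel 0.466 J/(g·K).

T_f ≈ 46.4 °C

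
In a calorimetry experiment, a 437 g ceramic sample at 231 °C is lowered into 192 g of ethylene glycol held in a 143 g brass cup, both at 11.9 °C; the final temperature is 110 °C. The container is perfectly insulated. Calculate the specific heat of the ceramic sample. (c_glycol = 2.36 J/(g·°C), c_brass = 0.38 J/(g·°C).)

c ≈ 0.941 J/(g·°C)

Heat gained plus heat lost sum to zero:
437·c·(110 − 231) + 192·2.36·(110 − 11.9) + 143·0.38·(110 − 11.9) = 0
-52877 c = -49782
c = -49782/-52877 ≈ 0.9415 J/(g·°C)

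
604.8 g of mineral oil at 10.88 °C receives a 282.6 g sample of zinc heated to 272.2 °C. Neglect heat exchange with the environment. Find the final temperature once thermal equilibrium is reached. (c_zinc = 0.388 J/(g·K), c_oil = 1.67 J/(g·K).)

T_f ≈ 36.5 °C

Heat lost by the zinc equals heat gained by the oil:
282.6×0.388×(272.2 − T) = 604.8×1.67×(T − 10.88)
109.65(272.2 − T) = 1010(T − 10.88)
1119.7 T = 40835  ⇒  T ≈ 36.47 °C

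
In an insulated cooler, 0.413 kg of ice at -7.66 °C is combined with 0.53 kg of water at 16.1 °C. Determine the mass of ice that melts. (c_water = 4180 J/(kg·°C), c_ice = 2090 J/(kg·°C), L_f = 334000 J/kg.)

Water can give up m c ΔT = 0.53×4180×16.1 = 35668 J before reaching 0 °C.
Warming the ice to 0 °C takes 0.413×2090×7.66 = 6611.9 J, leaving 29056 J for melting.
Fully melting the ice requires m_ice L_f = 0.413×334000 = 137942 J.
Since 29056 < 137942 J, not all the ice melts; equilibrium is at 0 °C.
m_melted×334000 = 29056  ⇒  m_melted ≈ 0.08699 kg.

m_melted ≈ 0.087 kg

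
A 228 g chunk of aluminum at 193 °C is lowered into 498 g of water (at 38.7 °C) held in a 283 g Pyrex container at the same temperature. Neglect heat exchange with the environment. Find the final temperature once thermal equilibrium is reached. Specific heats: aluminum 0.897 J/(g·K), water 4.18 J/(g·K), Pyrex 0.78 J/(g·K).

Taking heat into each body as positive, Σ m c ΔT = 0:
228·0.897·(T − 193) + 498·4.18·(T − 38.7) + 283·0.78·(T − 38.7) = 0
204.52(T − 193) + 2081.6(T − 38.7) + 220.74(T − 38.7) = 0
2506.9 T = 128574
T ≈ 51.29 °C

T_f ≈ 51.3 °C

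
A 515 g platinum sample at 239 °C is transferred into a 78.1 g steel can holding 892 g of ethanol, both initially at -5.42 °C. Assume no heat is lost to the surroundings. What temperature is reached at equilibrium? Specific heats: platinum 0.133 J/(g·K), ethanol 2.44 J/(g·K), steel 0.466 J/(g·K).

T_f ≈ 1.9 °C

Heat gained plus heat lost sum to zero:
515×0.133×(T − 239) + 892×2.44×(T − (-5.42)) + 78.1×0.466×(T − (-5.42)) = 0
68.5(T − 239) + 2176.5(T − (-5.42)) + 36.39(T − (-5.42)) = 0
2281.4 T = 4376.5
T = 4376.5 / 2281.4 = 1.92 °C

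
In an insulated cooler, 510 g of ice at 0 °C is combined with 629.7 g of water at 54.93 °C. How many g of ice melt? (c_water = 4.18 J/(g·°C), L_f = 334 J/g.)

m_melted ≈ 433 g

Cooling the water to 0 °C releases 629.7×4.18×54.93 = 144584 J.
Melting all 510 g of ice would need 510×334 = 170340 J.
Since 144584 < 170340 J, not all the ice melts; equilibrium is at 0 °C.
Mass melted = 144584/334 ≈ 432.9 g.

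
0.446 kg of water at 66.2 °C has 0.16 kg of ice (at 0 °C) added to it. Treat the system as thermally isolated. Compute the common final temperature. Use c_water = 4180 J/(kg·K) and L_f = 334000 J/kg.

T_f ≈ 27.6 °C

Energy balance with sensible and latent terms:
fusion: m_ice L_f = 0.16·334000 = 53440
  warm the meltwater: 668.8 T
  water: 1864.3(T − 66.2)
2533.1 T = 123415 − 53440 = 69975
T ≈ 27.62 °C (positive, so assuming full melt was valid).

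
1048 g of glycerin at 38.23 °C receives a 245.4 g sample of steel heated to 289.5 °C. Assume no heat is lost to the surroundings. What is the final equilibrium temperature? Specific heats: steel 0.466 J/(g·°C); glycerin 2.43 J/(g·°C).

T_f ≈ 49.0 °C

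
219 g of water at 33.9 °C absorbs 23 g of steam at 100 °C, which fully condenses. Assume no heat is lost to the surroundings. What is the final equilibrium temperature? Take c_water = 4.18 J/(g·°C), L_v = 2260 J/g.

Net heat exchanged in the isolated system is zero:
latent heat released on condensation: 23·2260 = 51980; condensate cools 100→T: 23·4.18·(T − 100) = 96.14(T − 100); water warms: 219·4.18·(T − 33.9) = 915.42(T − 33.9)
1011.6 T = 51980 + 9614 + 31033 = 92627
T ≈ 91.57 °C, under the boiling point, so the assumption holds.

T_f ≈ 91.6 °C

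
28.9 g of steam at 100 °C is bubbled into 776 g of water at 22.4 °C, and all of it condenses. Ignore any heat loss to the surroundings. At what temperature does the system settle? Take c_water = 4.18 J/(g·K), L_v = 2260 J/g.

T_f ≈ 44.6 °C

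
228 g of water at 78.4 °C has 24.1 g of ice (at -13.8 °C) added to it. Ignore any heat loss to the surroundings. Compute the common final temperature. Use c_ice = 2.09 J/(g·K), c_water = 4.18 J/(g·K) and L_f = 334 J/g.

T_f ≈ 62.6 °C

Net heat exchanged in the isolated system is zero:
warm ice to 0 °C: 24.1·2.09·(0 − (-13.8)) = 695.09
  melt ice: 24.1·334 = 8049.4
  warm the meltwater: 100.74 T
  water: 953.04(T − 78.4)
1053.8 T = 74718 − 8744.5 = 65974
T ≈ 62.61 °C. Since T > 0 °C, the all-ice-melts assumption holds.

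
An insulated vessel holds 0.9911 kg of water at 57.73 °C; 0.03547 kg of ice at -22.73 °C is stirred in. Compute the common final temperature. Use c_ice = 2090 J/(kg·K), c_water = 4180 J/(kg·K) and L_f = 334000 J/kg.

T_f ≈ 52.6 °C

Heat gained plus heat lost sum to zero:
warm ice to 0 °C: 0.03547×2090×(0 − (-22.73)) = 1685; fusion: m_ice L_f = 0.03547×334000 = 11847; warm the meltwater: 148.26 T; water: 4142.8(T − 57.73)
4291.1 T = 239164 − 13532 = 225632
T ≈ 52.58 °C. Since T > 0 °C, the all-ice-melts assumption holds.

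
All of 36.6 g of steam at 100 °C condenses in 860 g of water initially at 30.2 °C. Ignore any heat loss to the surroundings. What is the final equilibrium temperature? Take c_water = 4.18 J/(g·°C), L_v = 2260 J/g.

T_f ≈ 55.1 °C

Taking heat into each body as positive, Σ m c ΔT = 0:
steam→water at 100 °C releases m L_v = 36.6·2260 = 82716; condensed water 100 °C→T: 152.99(T − 100); original water: 3594.8(T − 30.2)
3747.8 T = 82716 + 15299 + 108563 = 206578
T ≈ 55.12 °C — below 100 °C, confirming all the steam condensed.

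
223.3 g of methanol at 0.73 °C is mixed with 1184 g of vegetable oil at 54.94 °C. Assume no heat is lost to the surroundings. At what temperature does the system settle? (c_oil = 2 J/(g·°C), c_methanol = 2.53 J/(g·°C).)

T_f ≈ 44.5 °C

Conservation of energy gives ΣQ = 0:
1184×2×(T − 54.94) + 223.3×2.53×(T − 0.73) = 0
2368(T − 54.94) + 564.95(T − 0.73) = 0
(2368 + 564.95) T = 2368×54.94 + 564.95×0.73
T = 130510 / 2932.9 = 44.5 °C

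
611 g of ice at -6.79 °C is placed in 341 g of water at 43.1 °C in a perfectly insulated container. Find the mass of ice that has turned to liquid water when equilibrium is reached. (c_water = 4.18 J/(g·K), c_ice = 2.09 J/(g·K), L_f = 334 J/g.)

Cooling the water to 0 °C releases 341·4.18·43.1 = 61434 J.
Of that, 611·2.09·6.79 = 8670.8 J goes to bring the ice to 0 °C, leaving 52763 J.
Melting all 611 g of ice would need 611·334 = 204074 J.
52763 J < 204074 J, so only part of the ice melts and the system sits at 0 °C.
m_melt = 52763 / L_f = 158 g.

m_melted ≈ 158 g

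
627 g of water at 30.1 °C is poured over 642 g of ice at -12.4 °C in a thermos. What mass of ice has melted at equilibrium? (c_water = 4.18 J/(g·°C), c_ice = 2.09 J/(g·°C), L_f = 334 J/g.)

m_melted ≈ 186 g

Water can give up m c ΔT = 627·4.18·30.1 = 78888 J before reaching 0 °C.
Of that, 642·2.09·12.4 = 16638 J goes to bring the ice to 0 °C, leaving 62250 J.
Melting all 642 g of ice would need 642·334 = 214428 J.
62250 J < 214428 J, so only part of the ice melts and the system sits at 0 °C.
m_melted·334 = 62250  ⇒  m_melted ≈ 186.4 g.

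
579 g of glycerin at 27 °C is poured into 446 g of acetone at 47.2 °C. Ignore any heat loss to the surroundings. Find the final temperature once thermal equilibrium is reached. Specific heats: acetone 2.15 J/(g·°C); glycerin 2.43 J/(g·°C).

T_f ≈ 35.2 °C

T_f is the heat-capacity-weighted average of the initial temperatures:
T_f = (958.9*47.2 + 1407*27) / (958.9 + 1407)
    = 83248 / 2365.9 ≈ 35.19 °C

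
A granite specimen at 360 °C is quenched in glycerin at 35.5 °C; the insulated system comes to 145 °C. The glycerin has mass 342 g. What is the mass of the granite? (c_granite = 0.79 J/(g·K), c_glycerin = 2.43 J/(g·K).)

Energy conservation, ΣQ = 0:
m×0.79×(145 − 360) + 342×2.43×(145 − 35.5) = 0
-169.85 m = -91001
m = -91001/-169.85 ≈ 535.8 g

m ≈ 536 g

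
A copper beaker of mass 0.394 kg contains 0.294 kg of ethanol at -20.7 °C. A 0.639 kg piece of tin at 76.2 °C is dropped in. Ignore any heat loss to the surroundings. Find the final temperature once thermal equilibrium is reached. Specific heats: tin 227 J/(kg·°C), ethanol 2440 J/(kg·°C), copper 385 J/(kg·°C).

Energy conservation, ΣQ = 0:
0.639*227*(T − 76.2) + 0.294*2440*(T − (-20.7)) + 0.394*385*(T − (-20.7)) = 0
145.05(T − 76.2) + 717.36(T − (-20.7)) + 151.69(T − (-20.7)) = 0
1014.1 T = -6936.3
T = -6936.3 / 1014.1 = -6.84 °C

T_f ≈ -6.8 °C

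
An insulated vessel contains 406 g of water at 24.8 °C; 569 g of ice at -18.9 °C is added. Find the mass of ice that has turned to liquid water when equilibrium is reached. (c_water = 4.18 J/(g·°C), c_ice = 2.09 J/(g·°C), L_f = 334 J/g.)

m_melted ≈ 58.7 g

Heat available from the water dropping to 0 °C: 406·4.18·24.8 = 42088 J.
Of that, 569·2.09·18.9 = 22476 J goes to bring the ice to 0 °C, leaving 19612 J.
To melt every bit of ice: 569·334 = 190046 J.
Since 19612 < 190046 J, not all the ice melts; equilibrium is at 0 °C.
m_melt = 19612 / L_f = 58.72 g.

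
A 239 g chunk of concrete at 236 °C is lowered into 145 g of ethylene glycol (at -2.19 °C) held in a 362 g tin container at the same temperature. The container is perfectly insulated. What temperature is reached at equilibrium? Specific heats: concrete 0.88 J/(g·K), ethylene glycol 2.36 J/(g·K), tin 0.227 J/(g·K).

Net heat exchanged in the isolated system is zero:
239·0.88·(T − 236) + 145·2.36·(T − (-2.19)) + 362·0.227·(T − (-2.19)) = 0
210.32(T − 236) + 342.2(T − (-2.19)) + 82.17(T − (-2.19)) = 0
634.69 T = 48706
T = 48706 / 634.69 = 76.7 °C

T_f ≈ 76.7 °C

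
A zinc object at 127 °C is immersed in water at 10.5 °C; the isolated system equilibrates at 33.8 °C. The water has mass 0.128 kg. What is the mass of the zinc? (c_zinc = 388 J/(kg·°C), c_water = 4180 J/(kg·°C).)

Heat gained plus heat lost sum to zero:
m·388·(33.8 − 127) + 0.128·4180·(33.8 − 10.5) = 0
-36162 m = -12466
m = -12466/-36162 ≈ 0.3447 kg

m ≈ 0.345 kg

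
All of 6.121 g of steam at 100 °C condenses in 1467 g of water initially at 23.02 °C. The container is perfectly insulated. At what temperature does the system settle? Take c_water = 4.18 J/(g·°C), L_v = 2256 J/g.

T_f ≈ 25.6 °C

Heat gained plus heat lost sum to zero:
latent heat released on condensation: 6.121×2256 = 13809
  condensate cools 100→T: 6.121×4.18×(T − 100) = 25.59(T − 100)
  water warms: 1467×4.18×(T − 23.02) = 6132.1(T − 23.02)
6157.6 T = 13809 + 2558.6 + 141160 = 157528
T ≈ 25.58 °C, under the boiling point, so the assumption holds.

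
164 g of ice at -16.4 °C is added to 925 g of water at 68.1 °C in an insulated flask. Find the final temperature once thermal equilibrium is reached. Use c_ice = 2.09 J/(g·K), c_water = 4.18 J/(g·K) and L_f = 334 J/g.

T_f ≈ 44.6 °C

Heat gained plus heat lost sum to zero:
ice -16.4→0 °C: 164×2.09×16.4 = 5621.3; fusion: m_ice L_f = 164×334 = 54776; warm the meltwater: 685.52 T; water: 3866.5(T − 68.1)
4552 T = 263309 − 60397 = 202911
T ≈ 44.58 °C — above 0 °C, consistent with complete melting.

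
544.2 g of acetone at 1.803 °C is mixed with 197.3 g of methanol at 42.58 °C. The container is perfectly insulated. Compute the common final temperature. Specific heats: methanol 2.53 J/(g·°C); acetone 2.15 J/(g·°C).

T_f ≈ 14.0 °C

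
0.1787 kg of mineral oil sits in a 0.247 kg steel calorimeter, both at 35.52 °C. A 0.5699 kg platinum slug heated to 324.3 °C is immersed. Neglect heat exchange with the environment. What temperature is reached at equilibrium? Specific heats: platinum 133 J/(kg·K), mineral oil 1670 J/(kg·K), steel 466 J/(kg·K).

T_f ≈ 80.3 °C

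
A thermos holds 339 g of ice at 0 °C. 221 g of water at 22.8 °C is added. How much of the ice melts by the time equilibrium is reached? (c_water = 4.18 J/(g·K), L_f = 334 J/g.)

m_melted ≈ 63.1 g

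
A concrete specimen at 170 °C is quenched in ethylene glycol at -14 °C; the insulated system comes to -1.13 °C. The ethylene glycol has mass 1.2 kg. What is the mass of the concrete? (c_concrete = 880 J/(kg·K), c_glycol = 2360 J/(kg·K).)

m ≈ 0.242 kg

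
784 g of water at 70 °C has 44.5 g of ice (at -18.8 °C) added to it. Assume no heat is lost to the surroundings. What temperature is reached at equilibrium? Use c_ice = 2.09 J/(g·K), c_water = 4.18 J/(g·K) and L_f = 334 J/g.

Let T be the final temperature. ΣQ_i = 0:
warm ice to 0 °C: 44.5×2.09×(0 − (-18.8)) = 1748.5
  latent heat to melt: 44.5×334 = 14863
  warm the meltwater: 186.01 T
  water: 3277.1(T − 70)
3463.1 T = 229398 − 16611 = 212787
T ≈ 61.44 °C (positive, so assuming full melt was valid).

T_f ≈ 61.4 °C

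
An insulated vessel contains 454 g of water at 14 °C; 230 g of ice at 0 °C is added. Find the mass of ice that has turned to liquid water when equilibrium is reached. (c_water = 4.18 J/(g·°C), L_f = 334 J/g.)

m_melted ≈ 79.5 g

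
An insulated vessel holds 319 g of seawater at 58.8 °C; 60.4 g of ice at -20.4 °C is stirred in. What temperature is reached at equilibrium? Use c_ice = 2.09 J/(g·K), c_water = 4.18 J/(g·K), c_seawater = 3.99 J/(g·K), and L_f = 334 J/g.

Sum of m c ΔT and latent-heat terms is zero:
ice -20.4→0 °C: 60.4×2.09×20.4 = 2575.2
  fusion: m_ice L_f = 60.4×334 = 20174
  warm the meltwater: 252.47 T
  seawater: 1272.8(T − 58.8)
1525.3 T = 74841 − 22749 = 52092
T ≈ 34.15 °C (positive, so assuming full melt was valid).

T_f ≈ 34.2 °C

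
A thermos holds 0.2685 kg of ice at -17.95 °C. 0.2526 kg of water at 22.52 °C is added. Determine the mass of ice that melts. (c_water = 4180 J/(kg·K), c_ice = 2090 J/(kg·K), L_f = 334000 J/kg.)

m_melted ≈ 0.041 kg

Heat available from the water dropping to 0 °C: 0.2526×4180×22.52 = 23778 J.
Warming the ice to 0 °C takes 0.2685×2090×17.95 = 10073 J, leaving 13705 J for melting.
Fully melting the ice requires m_ice L_f = 0.2685×334000 = 89679 J.
Since 13705 < 89679 J, not all the ice melts; equilibrium is at 0 °C.
m_melted×334000 = 13705  ⇒  m_melted ≈ 0.04103 kg.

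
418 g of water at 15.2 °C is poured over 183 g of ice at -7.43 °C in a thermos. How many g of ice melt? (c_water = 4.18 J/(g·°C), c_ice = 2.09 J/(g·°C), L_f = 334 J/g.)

m_melted ≈ 71 g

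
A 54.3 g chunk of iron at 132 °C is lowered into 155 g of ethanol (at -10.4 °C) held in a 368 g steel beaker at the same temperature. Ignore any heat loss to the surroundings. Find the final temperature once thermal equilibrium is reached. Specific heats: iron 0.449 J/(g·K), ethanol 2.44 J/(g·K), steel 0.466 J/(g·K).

T_f ≈ -4.4 °C

With ΣQ=0 the equilibrium temperature is the m·c-weighted mean:
T_f = (24.38*132 + 378.2*(-10.4) + 171.49*(-10.4)) / (24.38 + 378.2 + 171.49)
    = -2498.5 / 574.07 ≈ -4.35 °C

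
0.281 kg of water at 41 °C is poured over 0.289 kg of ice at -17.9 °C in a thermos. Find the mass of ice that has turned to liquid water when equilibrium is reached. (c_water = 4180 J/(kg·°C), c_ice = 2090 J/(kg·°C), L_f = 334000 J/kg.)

Heat available from the water dropping to 0 °C: 0.281·4180·41 = 48158 J.
Of that, 0.289·2090·17.9 = 10812 J goes to bring the ice to 0 °C, leaving 37346 J.
Fully melting the ice requires m_ice L_f = 0.289·334000 = 96526 J.
37346 J < 96526 J, so only part of the ice melts and the system sits at 0 °C.
m_melt = 37346 / L_f = 0.1118 kg.

m_melted ≈ 0.112 kg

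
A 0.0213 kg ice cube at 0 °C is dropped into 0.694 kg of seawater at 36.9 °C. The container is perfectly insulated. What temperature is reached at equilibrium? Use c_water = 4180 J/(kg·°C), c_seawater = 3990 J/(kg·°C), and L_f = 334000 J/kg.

Let T be the final temperature. ΣQ_i = 0:
melt ice: 0.0213·334000 = 7114.2; warm the meltwater: 89.03 T; seawater: 2769.1(T − 36.9)
2858.1 T = 102178 − 7114.2 = 95064
T ≈ 33.26 °C (positive, so assuming full melt was valid).

T_f ≈ 33.3 °C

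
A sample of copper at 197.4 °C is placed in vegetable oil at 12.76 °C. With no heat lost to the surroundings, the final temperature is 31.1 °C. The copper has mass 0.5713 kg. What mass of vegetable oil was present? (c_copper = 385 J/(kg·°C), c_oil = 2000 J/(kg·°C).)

m ≈ 0.997 kg

Setting the total heat transfer to zero:
0.5713×385×(31.1 − 197.4) + m×2000×(31.1 − 12.76) = 0
36680 m = 36578
m = 36578/36680 ≈ 0.9972 kg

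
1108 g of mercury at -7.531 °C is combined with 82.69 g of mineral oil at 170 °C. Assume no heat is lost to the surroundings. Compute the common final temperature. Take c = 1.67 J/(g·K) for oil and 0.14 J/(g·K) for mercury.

T_f ≈ 76.1 °C

Let T be the final temperature. ΣQ_i = 0:
82.69×1.67×(T − 170) + 1108×0.14×(T − (-7.531)) = 0
138.09(T − 170) + 155.12(T − (-7.531)) = 0
293.21 T = 22307
T = 22307/293.21 ≈ 76.08 °C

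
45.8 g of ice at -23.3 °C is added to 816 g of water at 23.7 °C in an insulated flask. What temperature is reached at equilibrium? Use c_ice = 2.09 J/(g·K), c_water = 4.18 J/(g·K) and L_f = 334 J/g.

T_f ≈ 17.6 °C

Energy conservation, ΣQ = 0:
ice -23.3→0 °C: 45.8×2.09×23.3 = 2230.3
  melt ice: 45.8×334 = 15297
  warm the meltwater: 191.44 T
  water cools: 816×4.18×(T − 23.7) = 3410.9(T − 23.7)
3602.3 T = 80838 − 17528 = 63310
T ≈ 17.57 °C — above 0 °C, consistent with complete melting.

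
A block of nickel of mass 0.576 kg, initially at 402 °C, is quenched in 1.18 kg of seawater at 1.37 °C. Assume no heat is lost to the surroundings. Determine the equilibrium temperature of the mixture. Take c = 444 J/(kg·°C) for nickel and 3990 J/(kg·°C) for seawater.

With ΣQ=0 the equilibrium temperature is the m·c-weighted mean:
T_f = (255.74*402 + 4708.2*1.37) / (255.74 + 4708.2)
    = 109259 / 4963.9 ≈ 22.01 °C

T_f ≈ 22.0 °C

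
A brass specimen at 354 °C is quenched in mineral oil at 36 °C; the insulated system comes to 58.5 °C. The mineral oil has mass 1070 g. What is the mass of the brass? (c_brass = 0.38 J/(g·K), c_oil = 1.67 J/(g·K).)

m ≈ 358 g

Let T be the final temperature. ΣQ_i = 0:
m·0.38·(58.5 − 354) + 1070·1.67·(58.5 − 36) = 0
-112.29 m = -40205
m = -40205/-112.29 ≈ 358 g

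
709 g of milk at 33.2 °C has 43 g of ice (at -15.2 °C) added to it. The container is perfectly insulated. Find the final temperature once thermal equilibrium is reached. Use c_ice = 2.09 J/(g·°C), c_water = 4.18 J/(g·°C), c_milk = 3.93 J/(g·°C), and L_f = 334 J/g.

T_f ≈ 25.9 °C

Sum of m c ΔT and latent-heat terms is zero:
warm ice to 0 °C: 43·2.09·(0 − (-15.2)) = 1366
  fusion: m_ice L_f = 43·334 = 14362
  meltwater 0→T: 43·4.18·T = 179.74 T
  milk: 2786.4(T − 33.2)
2966.1 T = 92507 − 15728 = 76779
T ≈ 25.89 °C (positive, so assuming full melt was valid).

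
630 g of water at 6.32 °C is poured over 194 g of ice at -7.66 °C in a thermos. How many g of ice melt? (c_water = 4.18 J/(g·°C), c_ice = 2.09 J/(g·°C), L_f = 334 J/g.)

Heat available from the water dropping to 0 °C: 630×4.18×6.32 = 16643 J.
Of that, 194×2.09×7.66 = 3105.8 J goes to bring the ice to 0 °C, leaving 13537 J.
To melt every bit of ice: 194×334 = 64796 J.
13537 J < 64796 J, so only part of the ice melts and the system sits at 0 °C.
m_melt = 13537 / L_f = 40.53 g.

m_melted ≈ 40.5 g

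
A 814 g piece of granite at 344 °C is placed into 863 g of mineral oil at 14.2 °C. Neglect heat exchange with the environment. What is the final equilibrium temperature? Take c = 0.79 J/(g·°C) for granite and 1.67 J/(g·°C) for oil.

T_f ≈ 116.0 °C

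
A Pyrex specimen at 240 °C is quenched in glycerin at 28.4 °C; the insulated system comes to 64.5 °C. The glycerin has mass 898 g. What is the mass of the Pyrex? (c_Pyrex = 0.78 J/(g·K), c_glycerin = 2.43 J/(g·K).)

m ≈ 575 g

Heat lost by the Pyrex = heat gained by the glycerin:
m·0.78·(240 − 64.5) = 898·2.43·(64.5 − 28.4)
136.89 m = 78775  ⇒  m ≈ 575.5 g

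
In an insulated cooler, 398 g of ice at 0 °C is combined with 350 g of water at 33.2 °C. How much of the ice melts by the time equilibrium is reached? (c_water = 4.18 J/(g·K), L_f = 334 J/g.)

Cooling the water to 0 °C releases 350·4.18·33.2 = 48572 J.
Fully melting the ice requires m_ice L_f = 398·334 = 132932 J.
That's not enough to melt it all — equilibrium is at 0 °C with ice remaining.
m_melt = 48572 / L_f = 145.4 g.

m_melted ≈ 145 g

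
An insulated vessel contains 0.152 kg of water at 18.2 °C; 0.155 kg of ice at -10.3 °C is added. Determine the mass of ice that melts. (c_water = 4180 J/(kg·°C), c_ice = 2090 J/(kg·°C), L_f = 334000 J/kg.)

Cooling the water to 0 °C releases 0.152×4180×18.2 = 11564 J.
Of that, 0.155×2090×10.3 = 3336.7 J goes to bring the ice to 0 °C, leaving 8226.9 J.
To melt every bit of ice: 0.155×334000 = 51770 J.
That's not enough to melt it all — equilibrium is at 0 °C with ice remaining.
m_melted×334000 = 8226.9  ⇒  m_melted ≈ 0.02463 kg.

m_melted ≈ 0.0246 kg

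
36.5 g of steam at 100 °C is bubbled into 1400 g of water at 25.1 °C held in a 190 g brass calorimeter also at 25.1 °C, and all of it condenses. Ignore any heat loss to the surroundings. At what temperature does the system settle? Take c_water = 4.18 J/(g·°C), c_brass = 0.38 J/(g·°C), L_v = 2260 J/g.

T_f ≈ 40.6 °C

Energy conservation, ΣQ = 0:
condense steam: −36.5·2260 = −82490
  condensed water 100 °C→T: 152.57(T − 100)
  water warms: 1400·4.18·(T − 25.1) = 5852(T − 25.1)
  brass cup: 190·0.38·(T − 25.1) = 72.2(T − 25.1)
6076.8 T = 82490 + 15257 + 148697 = 246444
T ≈ 40.56 °C, under the boiling point, so the assumption holds.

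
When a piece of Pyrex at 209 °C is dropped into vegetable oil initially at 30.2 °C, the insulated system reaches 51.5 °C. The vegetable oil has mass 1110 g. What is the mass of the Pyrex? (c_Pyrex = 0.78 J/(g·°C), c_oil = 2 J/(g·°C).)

Conservation of energy gives ΣQ = 0:
m·0.78·(51.5 − 209) + 1110·2·(51.5 − 30.2) = 0
-122.85 m = -47286
m = -47286/-122.85 ≈ 384.9 g

m ≈ 385 g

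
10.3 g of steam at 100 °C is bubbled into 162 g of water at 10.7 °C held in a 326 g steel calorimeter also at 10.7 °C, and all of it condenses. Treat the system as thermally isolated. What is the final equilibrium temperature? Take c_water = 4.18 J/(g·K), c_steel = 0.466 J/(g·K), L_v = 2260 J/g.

Taking heat into each body as positive, Σ m c ΔT = 0:
steam→water at 100 °C releases m L_v = 10.3·2260 = 23278
  condensate cools 100→T: 10.3·4.18·(T − 100) = 43.05(T − 100)
  water warms: 162·4.18·(T − 10.7) = 677.16(T − 10.7)
  cup: 151.92(T − 10.7)
872.13 T = 23278 + 4305.4 + 8871.1 = 36455
T ≈ 41.80 °C (< 100 °C, so full condensation is consistent).

T_f ≈ 41.8 °C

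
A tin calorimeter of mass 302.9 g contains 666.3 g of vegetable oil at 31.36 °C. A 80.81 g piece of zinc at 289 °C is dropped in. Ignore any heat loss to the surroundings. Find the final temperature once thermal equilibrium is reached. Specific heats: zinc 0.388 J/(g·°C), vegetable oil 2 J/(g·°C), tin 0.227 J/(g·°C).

T_f ≈ 37.0 °C

Taking heat into each body as positive, Σ m c ΔT = 0:
80.81·0.388·(T − 289) + 666.3·2·(T − 31.36) + 302.9·0.227·(T − 31.36) = 0
1432.7 T = 53008
T = 53008/1432.7 ≈ 37.00 °C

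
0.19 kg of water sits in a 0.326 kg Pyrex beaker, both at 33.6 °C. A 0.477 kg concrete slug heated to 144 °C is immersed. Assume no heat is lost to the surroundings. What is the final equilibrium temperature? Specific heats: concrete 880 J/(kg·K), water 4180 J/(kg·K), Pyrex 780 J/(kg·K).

Conservation of energy gives ΣQ = 0:
0.477·880·(T − 144) + 0.19·4180·(T − 33.6) + 0.326·780·(T − 33.6) = 0
1468.2 T = 95674
T = 95674 / 1468.2 = 65.2 °C

T_f ≈ 65.2 °C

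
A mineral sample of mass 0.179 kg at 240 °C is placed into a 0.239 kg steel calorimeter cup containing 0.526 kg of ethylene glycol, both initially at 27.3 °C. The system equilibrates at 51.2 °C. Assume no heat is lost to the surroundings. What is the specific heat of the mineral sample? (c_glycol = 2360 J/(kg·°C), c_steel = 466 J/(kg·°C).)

Energy conservation, ΣQ = 0:
0.179×c×(51.2 − 240) + 0.526×2360×(51.2 − 27.3) + 0.239×466×(51.2 − 27.3) = 0
-33.8 c = -32330
c = -32330/-33.8 ≈ 956.7 J/(kg·°C)

c ≈ 957 J/(kg·°C)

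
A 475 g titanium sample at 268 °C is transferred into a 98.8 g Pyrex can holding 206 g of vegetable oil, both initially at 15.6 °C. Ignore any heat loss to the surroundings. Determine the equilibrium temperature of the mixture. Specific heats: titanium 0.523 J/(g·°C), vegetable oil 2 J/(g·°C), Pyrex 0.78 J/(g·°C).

T_f ≈ 100.6 °C

Heat gained plus heat lost sum to zero:
475·0.523·(T − 268) + 206·2·(T − 15.6) + 98.8·0.78·(T − 15.6) = 0
248.43(T − 268) + 412(T − 15.6) + 77.06(T − 15.6) = 0
(248.43 + 412 + 77.06) T = 248.43·268 + 412·15.6 + 77.06·15.6
T = 74207 / 737.49 = 101 °C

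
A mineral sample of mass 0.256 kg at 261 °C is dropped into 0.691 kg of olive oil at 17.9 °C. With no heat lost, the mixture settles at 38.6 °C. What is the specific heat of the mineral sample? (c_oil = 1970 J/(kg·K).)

m_s c (T_s − T_f) = m_oil c_oil (T_f − T_0):
0.256·c·(261 − 38.6) = 0.691·1970·(38.6 − 17.9)
56.93 c = 28178  ⇒  c ≈ 494.9 J/(kg·K)

c ≈ 495 J/(kg·K)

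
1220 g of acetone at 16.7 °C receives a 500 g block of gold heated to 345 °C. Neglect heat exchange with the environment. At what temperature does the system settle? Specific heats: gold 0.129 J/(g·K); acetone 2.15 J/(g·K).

Energy conservation, ΣQ = 0:
500×0.129×(T − 345) + 1220×2.15×(T − 16.7) = 0
64.5(T − 345) + 2623(T − 16.7) = 0
(64.5 + 2623) T = 64.5×345 + 2623×16.7
T ≈ 24.58 °C

T_f ≈ 24.6 °C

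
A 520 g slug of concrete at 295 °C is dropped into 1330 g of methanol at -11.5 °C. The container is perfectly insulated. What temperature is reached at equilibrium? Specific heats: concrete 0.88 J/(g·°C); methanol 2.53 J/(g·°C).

T_f ≈ 25.2 °C

Set heat shed by the hot body equal to heat absorbed by the cold body:
520·0.88·(295 − T) = 1330·2.53·(T − (-11.5))
457.6(295 − T) = 3364.9(T − (-11.5))
3822.5 T = 96296  ⇒  T ≈ 25.19 °C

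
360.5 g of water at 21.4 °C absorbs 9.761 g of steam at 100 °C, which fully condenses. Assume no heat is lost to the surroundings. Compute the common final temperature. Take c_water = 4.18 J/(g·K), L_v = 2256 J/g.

Energy balance with sensible and latent terms:
latent heat released on condensation: 9.761×2256 = 22021
  condensed water 100 °C→T: 40.8(T − 100)
  original water: 1506.9(T − 21.4)
1547.7 T = 22021 + 4080.1 + 32247 = 58348
T ≈ 37.70 °C — below 100 °C, confirming all the steam condensed.

T_f ≈ 37.7 °C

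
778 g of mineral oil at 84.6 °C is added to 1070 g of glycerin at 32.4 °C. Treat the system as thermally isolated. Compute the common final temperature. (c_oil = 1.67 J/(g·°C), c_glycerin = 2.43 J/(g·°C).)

T_f ≈ 49.8 °C

|Q_oil| = |Q_glycerin|:
778·1.67·(84.6 − T) = 1070·2.43·(T − 32.4)
1299.3(84.6 − T) = 2600.1(T − 32.4)
3899.4 T = 194161  ⇒  T ≈ 49.79 °C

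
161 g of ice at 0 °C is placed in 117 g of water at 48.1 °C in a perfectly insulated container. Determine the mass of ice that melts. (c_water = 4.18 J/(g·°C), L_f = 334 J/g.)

m_melted ≈ 70.4 g

Cooling the water to 0 °C releases 117×4.18×48.1 = 23524 J.
To melt every bit of ice: 161×334 = 53774 J.
23524 J < 53774 J, so only part of the ice melts and the system sits at 0 °C.
m_melted×334 = 23524  ⇒  m_melted ≈ 70.43 g.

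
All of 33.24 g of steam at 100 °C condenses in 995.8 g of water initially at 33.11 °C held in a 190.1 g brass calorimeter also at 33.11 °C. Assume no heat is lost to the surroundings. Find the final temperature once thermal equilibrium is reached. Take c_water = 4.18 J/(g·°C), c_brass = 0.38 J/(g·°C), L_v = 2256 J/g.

T_f ≈ 52.4 °C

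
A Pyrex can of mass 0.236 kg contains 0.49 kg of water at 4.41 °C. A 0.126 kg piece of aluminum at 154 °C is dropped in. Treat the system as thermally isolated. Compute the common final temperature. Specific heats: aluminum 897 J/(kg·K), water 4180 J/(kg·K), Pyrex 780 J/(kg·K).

Taking heat into each body as positive, Σ m c ΔT = 0:
0.126*897*(T − 154) + 0.49*4180*(T − 4.41) + 0.236*780*(T − 4.41) = 0
113.02(T − 154) + 2048.2(T − 4.41) + 184.08(T − 4.41) = 0
2345.3 T = 27250
T = 27250 / 2345.3 = 11.6 °C

T_f ≈ 11.6 °C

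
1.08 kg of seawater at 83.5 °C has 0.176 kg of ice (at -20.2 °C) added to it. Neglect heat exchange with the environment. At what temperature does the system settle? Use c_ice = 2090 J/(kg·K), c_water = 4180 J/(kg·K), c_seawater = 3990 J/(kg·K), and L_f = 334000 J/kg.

T_f ≈ 58.2 °C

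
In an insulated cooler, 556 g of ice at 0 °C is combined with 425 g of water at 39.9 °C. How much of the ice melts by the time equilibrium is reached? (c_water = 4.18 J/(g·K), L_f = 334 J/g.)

Cooling the water to 0 °C releases 425×4.18×39.9 = 70882 J.
Melting all 556 g of ice would need 556×334 = 185704 J.
70882 J < 185704 J, so only part of the ice melts and the system sits at 0 °C.
m_melt = 70882 / L_f = 212.2 g.

m_melted ≈ 212 g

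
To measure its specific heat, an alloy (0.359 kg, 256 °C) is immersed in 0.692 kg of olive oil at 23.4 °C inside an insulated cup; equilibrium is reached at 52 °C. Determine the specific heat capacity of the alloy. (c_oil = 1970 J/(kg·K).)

c ≈ 532 J/(kg·K)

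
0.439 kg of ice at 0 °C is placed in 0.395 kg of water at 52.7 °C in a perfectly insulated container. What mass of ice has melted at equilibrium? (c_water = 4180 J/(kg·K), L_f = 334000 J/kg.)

m_melted ≈ 0.261 kg

Heat available from the water dropping to 0 °C: 0.395×4180×52.7 = 87013 J.
Melting all 0.439 kg of ice would need 0.439×334000 = 146626 J.
87013 J < 146626 J, so only part of the ice melts and the system sits at 0 °C.
m_melted×334000 = 87013  ⇒  m_melted ≈ 0.2605 kg.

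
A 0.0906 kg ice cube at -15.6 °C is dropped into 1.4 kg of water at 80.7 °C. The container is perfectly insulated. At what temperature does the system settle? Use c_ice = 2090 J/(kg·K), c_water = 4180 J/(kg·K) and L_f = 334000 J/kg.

Energy balance with sensible and latent terms:
ice -15.6→0 °C: 0.0906×2090×15.6 = 2953.9; melt ice: 0.0906×334000 = 30260; meltwater 0→T: 0.0906×4180×T = 378.71 T; water cools: 1.4×4180×(T − 80.7) = 5852(T − 80.7)
6230.7 T = 472256 − 33214 = 439042
T ≈ 70.46 °C. Since T > 0 °C, the all-ice-melts assumption holds.

T_f ≈ 70.5 °C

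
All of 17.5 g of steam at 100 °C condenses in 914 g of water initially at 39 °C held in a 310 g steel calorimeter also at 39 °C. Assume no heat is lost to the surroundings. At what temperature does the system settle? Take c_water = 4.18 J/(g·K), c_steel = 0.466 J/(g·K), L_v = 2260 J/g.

Taking heat into each body as positive, Σ m c ΔT = 0:
steam→water at 100 °C releases m L_v = 17.5·2260 = 39550
  condensate cools 100→T: 17.5·4.18·(T − 100) = 73.15(T − 100)
  original water: 3820.5(T − 39)
  cup: 144.46(T − 39)
4038.1 T = 39550 + 7315 + 154634 = 201499
T ≈ 49.90 °C (< 100 °C, so full condensation is consistent).

T_f ≈ 49.9 °C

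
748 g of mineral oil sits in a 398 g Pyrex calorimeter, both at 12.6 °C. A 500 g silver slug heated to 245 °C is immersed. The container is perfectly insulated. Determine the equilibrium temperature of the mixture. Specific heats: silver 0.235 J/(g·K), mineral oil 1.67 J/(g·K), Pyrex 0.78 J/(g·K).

T_f ≈ 28.9 °C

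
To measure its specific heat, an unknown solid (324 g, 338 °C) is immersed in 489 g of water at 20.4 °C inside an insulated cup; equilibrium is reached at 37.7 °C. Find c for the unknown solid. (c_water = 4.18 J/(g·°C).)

c ≈ 0.363 J/(g·°C)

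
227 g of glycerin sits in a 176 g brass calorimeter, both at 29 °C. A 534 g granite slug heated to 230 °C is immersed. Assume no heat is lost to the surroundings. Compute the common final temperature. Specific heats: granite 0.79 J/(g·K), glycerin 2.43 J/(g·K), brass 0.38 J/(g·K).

T_f ≈ 110.5 °C

Energy conservation, ΣQ = 0:
534·0.79·(T − 230) + 227·2.43·(T − 29) + 176·0.38·(T − 29) = 0
(421.86 + 551.61 + 66.88) T = 421.86·230 + 551.61·29 + 66.88·29
T = 114964/1040.3 ≈ 110.51 °C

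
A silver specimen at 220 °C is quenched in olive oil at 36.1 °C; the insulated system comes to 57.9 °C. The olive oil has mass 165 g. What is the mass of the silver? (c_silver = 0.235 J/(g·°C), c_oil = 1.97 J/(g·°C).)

m ≈ 186 g

|Q_silver| = |Q_oil|:
m·0.235·(220 − 57.9) = 165·1.97·(57.9 − 36.1)
38.09 m = 7086.1  ⇒  m ≈ 186 g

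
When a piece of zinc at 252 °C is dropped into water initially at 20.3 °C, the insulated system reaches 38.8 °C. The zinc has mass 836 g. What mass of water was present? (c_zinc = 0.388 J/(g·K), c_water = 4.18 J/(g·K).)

m ≈ 894 g

Net heat exchanged in the isolated system is zero:
836×0.388×(38.8 − 252) + m×4.18×(38.8 − 20.3) = 0
77.33 m = 69155
m = 69155/77.33 ≈ 894.3 g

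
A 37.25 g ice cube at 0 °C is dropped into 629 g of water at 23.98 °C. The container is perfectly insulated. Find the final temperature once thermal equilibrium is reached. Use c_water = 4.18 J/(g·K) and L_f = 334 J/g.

T_f ≈ 18.2 °C

Net heat exchanged in the isolated system is zero:
latent heat to melt: 37.25·334 = 12442; meltwater 0→T: 37.25·4.18·T = 155.7 T; water: 2629.2(T − 23.98)
2784.9 T = 63049 − 12442 = 50607
T ≈ 18.17 °C — above 0 °C, consistent with complete melting.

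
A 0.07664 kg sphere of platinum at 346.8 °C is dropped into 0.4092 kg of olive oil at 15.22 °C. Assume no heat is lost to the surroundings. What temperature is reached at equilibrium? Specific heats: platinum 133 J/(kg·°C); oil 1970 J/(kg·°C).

Heat gained plus heat lost sum to zero:
0.07664·133·(T − 346.8) + 0.4092·1970·(T − 15.22) = 0
(10.19 + 806.12) T = 10.19·346.8 + 806.12·15.22
T = 15804/816.32 ≈ 19.36 °C

T_f ≈ 19.4 °C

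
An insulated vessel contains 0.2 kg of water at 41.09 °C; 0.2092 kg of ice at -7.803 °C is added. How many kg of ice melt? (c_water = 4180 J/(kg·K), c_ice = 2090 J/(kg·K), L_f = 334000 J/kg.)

m_melted ≈ 0.0926 kg

Heat available from the water dropping to 0 °C: 0.2×4180×41.09 = 34351 J.
Warming the ice to 0 °C takes 0.2092×2090×7.803 = 3411.7 J, leaving 30940 J for melting.
To melt every bit of ice: 0.2092×334000 = 69873 J.
Since 30940 < 69873 J, not all the ice melts; equilibrium is at 0 °C.
m_melt = 30940 / L_f = 0.09263 kg.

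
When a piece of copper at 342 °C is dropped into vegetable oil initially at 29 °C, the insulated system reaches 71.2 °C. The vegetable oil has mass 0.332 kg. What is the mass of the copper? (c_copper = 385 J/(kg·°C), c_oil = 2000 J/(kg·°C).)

Heat lost by the copper = heat gained by the oil:
m×385×(342 − 71.2) = 0.332×2000×(71.2 − 29)
104258 m = 28021  ⇒  m ≈ 0.2688 kg

m ≈ 0.269 kg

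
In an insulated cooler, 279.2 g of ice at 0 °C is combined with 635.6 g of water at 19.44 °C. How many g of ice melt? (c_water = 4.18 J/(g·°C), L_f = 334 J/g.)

Heat available from the water dropping to 0 °C: 635.6·4.18·19.44 = 51648 J.
Melting all 279.2 g of ice would need 279.2·334 = 93253 J.
That's not enough to melt it all — equilibrium is at 0 °C with ice remaining.
m_melted·334 = 51648  ⇒  m_melted ≈ 154.6 g.

m_melted ≈ 155 g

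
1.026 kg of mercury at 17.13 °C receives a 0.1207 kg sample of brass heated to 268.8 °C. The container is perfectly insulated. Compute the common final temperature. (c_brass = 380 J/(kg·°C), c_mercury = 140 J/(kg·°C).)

Heat gained plus heat lost sum to zero:
0.1207*380*(T − 268.8) + 1.026*140*(T − 17.13) = 0
45.87(T − 268.8) + 143.64(T − 17.13) = 0
(45.87 + 143.64) T = 45.87*268.8 + 143.64*17.13
T = 14789/189.51 ≈ 78.04 °C

T_f ≈ 78.0 °C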